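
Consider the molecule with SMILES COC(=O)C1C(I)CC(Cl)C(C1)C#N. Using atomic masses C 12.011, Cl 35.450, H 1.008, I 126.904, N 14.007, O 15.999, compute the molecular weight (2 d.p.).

First, the molecular formula is C9H11ClINO2 (counting implicit H from valence).
  C: 9 × 12.011 = 108.099
  Cl: 1 × 35.450 = 35.450
  H: 11 × 1.008 = 11.088
  I: 1 × 126.904 = 126.904
  N: 1 × 14.007 = 14.007
  O: 2 × 15.999 = 31.998
Sum: 9×12.011 + 1×35.450 + 11×1.008 + 1×126.904 + 1×14.007 + 2×15.999 = 327.546 → 327.55 g/mol.

327.55 g/mol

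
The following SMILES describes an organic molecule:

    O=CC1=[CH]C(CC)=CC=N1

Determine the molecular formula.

C8H9NO

Walk through each heavy atom and fill implicit hydrogens from standard valence (C 4, N 3, O 2, S 2, halogen 1):
  atom 1: O, bond orders sum to 2 (valence 2) → 0 H
  atom 2: C, bond orders sum to 3 (valence 4) → 1 H
  atom 3: C, bond orders sum to 4 (valence 4) → 0 H
  atom 4: C with explicit H count 1
  atom 5: C, bond orders sum to 4 (valence 4) → 0 H
  atom 6: C, bond orders sum to 2 (valence 4) → 2 H
  atom 7: C, bond orders sum to 1 (valence 4) → 3 H
  atom 8: C, bond orders sum to 3 (valence 4) → 1 H
  atom 9: C, bond orders sum to 3 (valence 4) → 1 H
  atom 10: N, bond orders sum to 3 (valence 3) → 0 H
Totals → C:8, H:9, N:1, O:1.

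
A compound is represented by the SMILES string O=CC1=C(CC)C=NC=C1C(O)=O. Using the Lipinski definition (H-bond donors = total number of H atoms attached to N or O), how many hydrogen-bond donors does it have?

Donors: find every N or O and count the H atoms it carries.
  atom 1 (O): bond orders sum to 2 → 0 H
  atom 8 (N): bond orders sum to 3 → 0 H
  atom 12 (O): bond orders sum to 1 → 1 H
  atom 13 (O): bond orders sum to 2 → 0 H
Lipinski HBD = 1.

1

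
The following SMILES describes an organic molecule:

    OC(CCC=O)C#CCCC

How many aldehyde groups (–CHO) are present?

The aldehyde motif appears at heavy-atom position 5 in the SMILES.
Other groups present: 1 alkyne, 1 hydroxyl.
Aldehyde count: 1.

1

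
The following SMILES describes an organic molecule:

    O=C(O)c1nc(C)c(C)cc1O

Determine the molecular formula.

Walk through each heavy atom and fill implicit hydrogens from standard valence (C 4, N 3, O 2, S 2, halogen 1); for lowercase aromatic atoms, an aromatic c carries 1 H when it has two neighbours and 0 H with three, and aromatic n carries 0 H:
  atom 1: O, bond orders sum to 2 (valence 2) → 0 H
  atom 2: C, bond orders sum to 4 (valence 4) → 0 H
  atom 3: O, bond orders sum to 1 (valence 2) → 1 H
  atom 4: aromatic c, 3 neighbours → 0 H
  atom 5: aromatic n, 2 neighbours → 0 H
  atom 6: aromatic c, 3 neighbours → 0 H
  atom 7: C, bond orders sum to 1 (valence 4) → 3 H
  atom 8: aromatic c, 3 neighbours → 0 H
  atom 9: C, bond orders sum to 1 (valence 4) → 3 H
  atom 10: aromatic c, 2 neighbours → 1 H
  atom 11: aromatic c, 3 neighbours → 0 H
  atom 12: O, bond orders sum to 1 (valence 2) → 1 H
Totals → C:8, H:9, N:1, O:3.
In Hill order: C8H9NO3.

C8H9NO3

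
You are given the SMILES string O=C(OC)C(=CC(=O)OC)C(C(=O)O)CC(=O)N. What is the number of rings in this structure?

0

In SMILES, each pair of matching ring-closure digits denotes one ring-closing bond; the number of such bonds equals the number of independent rings.
Ring-closure bonds here: 0.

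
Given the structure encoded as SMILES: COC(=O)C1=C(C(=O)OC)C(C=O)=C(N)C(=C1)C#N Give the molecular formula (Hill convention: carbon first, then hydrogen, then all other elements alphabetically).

Walk through each heavy atom and fill implicit hydrogens from standard valence (C 4, N 3, O 2, S 2, halogen 1):
  atom 1: C, bond orders sum to 1 (valence 4) → 3 H
  atom 2: O, bond orders sum to 2 (valence 2) → 0 H
  atom 3: C, bond orders sum to 4 (valence 4) → 0 H
  atom 4: O, bond orders sum to 2 (valence 2) → 0 H
  atom 5: C, bond orders sum to 4 (valence 4) → 0 H
  atom 6: C, bond orders sum to 4 (valence 4) → 0 H
  atom 7: C, bond orders sum to 4 (valence 4) → 0 H
  atom 8: O, bond orders sum to 2 (valence 2) → 0 H
  atom 9: O, bond orders sum to 2 (valence 2) → 0 H
  atom 10: C, bond orders sum to 1 (valence 4) → 3 H
  atom 11: C, bond orders sum to 4 (valence 4) → 0 H
  atom 12: C, bond orders sum to 3 (valence 4) → 1 H
  atom 13: O, bond orders sum to 2 (valence 2) → 0 H
  atom 14: C, bond orders sum to 4 (valence 4) → 0 H
  atom 15: N, bond orders sum to 1 (valence 3) → 2 H
  atom 16: C, bond orders sum to 4 (valence 4) → 0 H
  atom 17: C, bond orders sum to 3 (valence 4) → 1 H
  atom 18: C, bond orders sum to 4 (valence 4) → 0 H
  atom 19: N, bond orders sum to 3 (valence 3) → 0 H
Totals → C:12, H:10, N:2, O:5.
In Hill order: C12H10N2O5.

C12H10N2O5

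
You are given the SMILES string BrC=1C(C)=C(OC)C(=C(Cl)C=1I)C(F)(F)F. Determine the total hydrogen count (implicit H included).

6

Walk through each heavy atom and fill implicit hydrogens from standard valence (C 4, N 3, O 2, S 2, halogen 1):
  atom 1: Br (halogen, monovalent) → 0 H
  atom 2: C, bond orders sum to 4 (valence 4) → 0 H
  atom 3: C, bond orders sum to 4 (valence 4) → 0 H
  atom 4: C, bond orders sum to 1 (valence 4) → 3 H
  atom 5: C, bond orders sum to 4 (valence 4) → 0 H
  atom 6: O, bond orders sum to 2 (valence 2) → 0 H
  atom 7: C, bond orders sum to 1 (valence 4) → 3 H
  atom 8: C, bond orders sum to 4 (valence 4) → 0 H
  atom 9: C, bond orders sum to 4 (valence 4) → 0 H
  atom 10: Cl (halogen, monovalent) → 0 H
  atom 11: C, bond orders sum to 4 (valence 4) → 0 H
  atom 12: I (halogen, monovalent) → 0 H
  atom 13: C, bond orders sum to 4 (valence 4) → 0 H
  atom 14: F (halogen, monovalent) → 0 H
  atom 15: F (halogen, monovalent) → 0 H
  atom 16: F (halogen, monovalent) → 0 H
Total hydrogens: 6.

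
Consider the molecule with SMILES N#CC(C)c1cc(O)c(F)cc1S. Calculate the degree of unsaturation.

Molecular formula: C9H8FNOS.
DoU = (2C + 2 + N − H − X) / 2, where X is the halogen count and O/S are ignored.
    = (2·9 + 2 + 1 − 8 − 1) / 2 = 12 / 2 = 6.

6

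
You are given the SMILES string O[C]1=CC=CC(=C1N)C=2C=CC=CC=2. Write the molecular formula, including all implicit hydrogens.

C12H11NO

Walk through each heavy atom and fill implicit hydrogens from standard valence (C 4, N 3, O 2, S 2, halogen 1):
  atom 1: O, bond orders sum to 1 (valence 2) → 1 H
  atom 2: C with explicit H count 0
  atom 3: C, bond orders sum to 3 (valence 4) → 1 H
  atom 4: C, bond orders sum to 3 (valence 4) → 1 H
  atom 5: C, bond orders sum to 3 (valence 4) → 1 H
  atom 6: C, bond orders sum to 4 (valence 4) → 0 H
  atom 7: C, bond orders sum to 4 (valence 4) → 0 H
  atom 8: N, bond orders sum to 1 (valence 3) → 2 H
  atom 9: C, bond orders sum to 4 (valence 4) → 0 H
  atom 10: C, bond orders sum to 3 (valence 4) → 1 H
  atom 11: C, bond orders sum to 3 (valence 4) → 1 H
  atom 12: C, bond orders sum to 3 (valence 4) → 1 H
  atom 13: C, bond orders sum to 3 (valence 4) → 1 H
  atom 14: C, bond orders sum to 3 (valence 4) → 1 H
Totals → C:12, H:11, N:1, O:1.
In Hill order: C12H11NO.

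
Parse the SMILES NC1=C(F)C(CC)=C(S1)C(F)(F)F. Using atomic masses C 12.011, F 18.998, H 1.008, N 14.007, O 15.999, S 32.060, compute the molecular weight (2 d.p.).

213.19 g/mol

First, the molecular formula is C7H7F4NS (counting implicit H from valence).
  C: 7 × 12.011 = 84.077
  F: 4 × 18.998 = 75.992
  H: 7 × 1.008 = 7.056
  N: 1 × 14.007 = 14.007
  S: 1 × 32.060 = 32.060
Sum: 7×12.011 + 4×18.998 + 7×1.008 + 1×14.007 + 1×32.060 = 213.192 → 213.19 g/mol.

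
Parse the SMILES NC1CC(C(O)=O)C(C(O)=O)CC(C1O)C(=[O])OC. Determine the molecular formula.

Walk through each heavy atom and fill implicit hydrogens from standard valence (C 4, N 3, O 2, S 2, halogen 1):
  atom 1: N, bond orders sum to 1 (valence 3) → 2 H
  atom 2: C, bond orders sum to 3 (valence 4) → 1 H
  atom 3: C, bond orders sum to 2 (valence 4) → 2 H
  atom 4: C, bond orders sum to 3 (valence 4) → 1 H
  atom 5: C, bond orders sum to 4 (valence 4) → 0 H
  atom 6: O, bond orders sum to 1 (valence 2) → 1 H
  atom 7: O, bond orders sum to 2 (valence 2) → 0 H
  atom 8: C, bond orders sum to 3 (valence 4) → 1 H
  atom 9: C, bond orders sum to 4 (valence 4) → 0 H
  atom 10: O, bond orders sum to 1 (valence 2) → 1 H
  atom 11: O, bond orders sum to 2 (valence 2) → 0 H
  atom 12: C, bond orders sum to 2 (valence 4) → 2 H
  atom 13: C, bond orders sum to 3 (valence 4) → 1 H
  atom 14: C, bond orders sum to 3 (valence 4) → 1 H
  atom 15: O, bond orders sum to 1 (valence 2) → 1 H
  atom 16: C, bond orders sum to 4 (valence 4) → 0 H
  atom 17: O with explicit H count 0
  atom 18: O, bond orders sum to 2 (valence 2) → 0 H
  atom 19: C, bond orders sum to 1 (valence 4) → 3 H
Totals → C:11, H:17, N:1, O:7.

C11H17NO7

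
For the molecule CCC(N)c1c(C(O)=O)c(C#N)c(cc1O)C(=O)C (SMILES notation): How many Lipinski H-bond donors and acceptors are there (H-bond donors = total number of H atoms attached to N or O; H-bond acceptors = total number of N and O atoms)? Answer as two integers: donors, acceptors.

4, 6

Donors: find every N or O and count the H atoms it carries.
  atom 4 (N): bond orders sum to 1 → 2 H
  atom 8 (O): bond orders sum to 1 → 1 H
  atom 9 (O): bond orders sum to 2 → 0 H
  atom 12 (N): bond orders sum to 3 → 0 H
  atom 16 (O): bond orders sum to 1 → 1 H
  atom 18 (O): bond orders sum to 2 → 0 H
Lipinski HBD = 4.
Acceptors: N atoms = 2, O atoms = 4 → HBA = 6.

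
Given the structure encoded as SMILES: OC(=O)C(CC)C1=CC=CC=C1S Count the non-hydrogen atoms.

13

Every atom symbol written in the SMILES (organic subset) is one heavy atom; implicit H are not written.
Heavy atoms by element → C:10, O:2, S:1.
Total: 13.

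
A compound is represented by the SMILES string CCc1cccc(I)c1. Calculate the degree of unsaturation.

4

Molecular formula: C8H9I.
DoU = (2C + 2 + N − H − X) / 2, where X is the halogen count and O/S are ignored.
    = (2·8 + 2 + 0 − 9 − 1) / 2 = 8 / 2 = 4.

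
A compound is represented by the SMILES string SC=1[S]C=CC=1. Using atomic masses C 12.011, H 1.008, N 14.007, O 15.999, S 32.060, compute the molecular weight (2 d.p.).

116.20 g/mol

First, the molecular formula is C4H4S2 (counting implicit H from valence).
  C: 4 × 12.011 = 48.044
  H: 4 × 1.008 = 4.032
  S: 2 × 32.060 = 64.120
Sum: 4×12.011 + 4×1.008 + 2×32.060 = 116.196 → 116.20 g/mol.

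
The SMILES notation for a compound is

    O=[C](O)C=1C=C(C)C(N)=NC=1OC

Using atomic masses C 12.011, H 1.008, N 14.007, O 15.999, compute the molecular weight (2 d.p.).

182.18 g/mol

First, the molecular formula is C8H10N2O3 (counting implicit H from valence).
  C: 8 × 12.011 = 96.088
  H: 10 × 1.008 = 10.080
  N: 2 × 14.007 = 28.014
  O: 3 × 15.999 = 47.997
Sum: 8×12.011 + 10×1.008 + 2×14.007 + 3×15.999 = 182.179 → 182.18 g/mol.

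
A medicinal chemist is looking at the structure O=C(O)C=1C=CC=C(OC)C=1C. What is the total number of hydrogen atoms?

Walk through each heavy atom and fill implicit hydrogens from standard valence (C 4, N 3, O 2, S 2, halogen 1):
  atom 1: O, bond orders sum to 2 (valence 2) → 0 H
  atom 2: C, bond orders sum to 4 (valence 4) → 0 H
  atom 3: O, bond orders sum to 1 (valence 2) → 1 H
  atom 4: C, bond orders sum to 4 (valence 4) → 0 H
  atom 5: C, bond orders sum to 3 (valence 4) → 1 H
  atom 6: C, bond orders sum to 3 (valence 4) → 1 H
  atom 7: C, bond orders sum to 3 (valence 4) → 1 H
  atom 8: C, bond orders sum to 4 (valence 4) → 0 H
  atom 9: O, bond orders sum to 2 (valence 2) → 0 H
  atom 10: C, bond orders sum to 1 (valence 4) → 3 H
  atom 11: C, bond orders sum to 4 (valence 4) → 0 H
  atom 12: C, bond orders sum to 1 (valence 4) → 3 H
Total hydrogens: 10.

10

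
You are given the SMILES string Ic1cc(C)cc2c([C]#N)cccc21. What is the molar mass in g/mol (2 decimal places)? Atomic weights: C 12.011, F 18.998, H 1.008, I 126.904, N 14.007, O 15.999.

293.11 g/mol

First, the molecular formula is C12H8IN (counting implicit H from valence).
  C: 12 × 12.011 = 144.132
  H: 8 × 1.008 = 8.064
  I: 1 × 126.904 = 126.904
  N: 1 × 14.007 = 14.007
Sum: 12×12.011 + 8×1.008 + 1×126.904 + 1×14.007 = 293.107 → 293.11 g/mol.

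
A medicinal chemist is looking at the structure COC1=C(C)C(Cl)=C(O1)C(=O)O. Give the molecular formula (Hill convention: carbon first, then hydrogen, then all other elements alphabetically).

Walk through each heavy atom and fill implicit hydrogens from standard valence (C 4, N 3, O 2, S 2, halogen 1):
  atom 1: C, bond orders sum to 1 (valence 4) → 3 H
  atom 2: O, bond orders sum to 2 (valence 2) → 0 H
  atom 3: C, bond orders sum to 4 (valence 4) → 0 H
  atom 4: C, bond orders sum to 4 (valence 4) → 0 H
  atom 5: C, bond orders sum to 1 (valence 4) → 3 H
  atom 6: C, bond orders sum to 4 (valence 4) → 0 H
  atom 7: Cl (halogen, monovalent) → 0 H
  atom 8: C, bond orders sum to 4 (valence 4) → 0 H
  atom 9: O, bond orders sum to 2 (valence 2) → 0 H
  atom 10: C, bond orders sum to 4 (valence 4) → 0 H
  atom 11: O, bond orders sum to 2 (valence 2) → 0 H
  atom 12: O, bond orders sum to 1 (valence 2) → 1 H
Totals → C:7, H:7, Cl:1, O:4.

C7H7ClO4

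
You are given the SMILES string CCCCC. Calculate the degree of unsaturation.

Molecular formula: C5H12.
DoU = (2C + 2 + N − H − X) / 2, where X is the halogen count and O/S are ignored.
    = (2·5 + 2 + 0 − 12 − 0) / 2 = 0 / 2 = 0.

0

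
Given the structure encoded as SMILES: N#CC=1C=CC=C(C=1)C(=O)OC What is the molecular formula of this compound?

Walk through each heavy atom and fill implicit hydrogens from standard valence (C 4, N 3, O 2, S 2, halogen 1):
  atom 1: N, bond orders sum to 3 (valence 3) → 0 H
  atom 2: C, bond orders sum to 4 (valence 4) → 0 H
  atom 3: C, bond orders sum to 4 (valence 4) → 0 H
  atom 4: C, bond orders sum to 3 (valence 4) → 1 H
  atom 5: C, bond orders sum to 3 (valence 4) → 1 H
  atom 6: C, bond orders sum to 3 (valence 4) → 1 H
  atom 7: C, bond orders sum to 4 (valence 4) → 0 H
  atom 8: C, bond orders sum to 3 (valence 4) → 1 H
  atom 9: C, bond orders sum to 4 (valence 4) → 0 H
  atom 10: O, bond orders sum to 2 (valence 2) → 0 H
  atom 11: O, bond orders sum to 2 (valence 2) → 0 H
  atom 12: C, bond orders sum to 1 (valence 4) → 3 H
Totals → C:9, H:7, N:1, O:2.
In Hill order: C9H7NO2.

C9H7NO2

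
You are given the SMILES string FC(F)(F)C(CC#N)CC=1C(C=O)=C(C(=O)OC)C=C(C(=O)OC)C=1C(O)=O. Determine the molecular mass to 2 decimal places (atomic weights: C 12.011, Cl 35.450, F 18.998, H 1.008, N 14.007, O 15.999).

First, the molecular formula is C17H14F3NO7 (counting implicit H from valence).
  C: 17 × 12.011 = 204.187
  F: 3 × 18.998 = 56.994
  H: 14 × 1.008 = 14.112
  N: 1 × 14.007 = 14.007
  O: 7 × 15.999 = 111.993
Sum: 17×12.011 + 3×18.998 + 14×1.008 + 1×14.007 + 7×15.999 = 401.293 → 401.29 g/mol.

401.29 g/mol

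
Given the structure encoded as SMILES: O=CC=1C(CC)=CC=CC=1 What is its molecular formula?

Walk through each heavy atom and fill implicit hydrogens from standard valence (C 4, N 3, O 2, S 2, halogen 1):
  atom 1: O, bond orders sum to 2 (valence 2) → 0 H
  atom 2: C, bond orders sum to 3 (valence 4) → 1 H
  atom 3: C, bond orders sum to 4 (valence 4) → 0 H
  atom 4: C, bond orders sum to 4 (valence 4) → 0 H
  atom 5: C, bond orders sum to 2 (valence 4) → 2 H
  atom 6: C, bond orders sum to 1 (valence 4) → 3 H
  atom 7: C, bond orders sum to 3 (valence 4) → 1 H
  atom 8: C, bond orders sum to 3 (valence 4) → 1 H
  atom 9: C, bond orders sum to 3 (valence 4) → 1 H
  atom 10: C, bond orders sum to 3 (valence 4) → 1 H
Totals → C:9, H:10, O:1.

C9H10O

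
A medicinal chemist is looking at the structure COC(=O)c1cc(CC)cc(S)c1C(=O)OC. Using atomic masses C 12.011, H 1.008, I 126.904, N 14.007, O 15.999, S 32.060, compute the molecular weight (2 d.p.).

254.30 g/mol

First, the molecular formula is C12H14O4S (counting implicit H from valence).
  C: 12 × 12.011 = 144.132
  H: 14 × 1.008 = 14.112
  O: 4 × 15.999 = 63.996
  S: 1 × 32.060 = 32.060
Sum: 12×12.011 + 14×1.008 + 4×15.999 + 1×32.060 = 254.300 → 254.30 g/mol.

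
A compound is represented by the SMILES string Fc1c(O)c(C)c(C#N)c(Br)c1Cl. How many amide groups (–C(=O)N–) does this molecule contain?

0

Scan the SMILES for the amide motif — none present.
Groups that are present: 1 hydroxyl, 1 nitrile.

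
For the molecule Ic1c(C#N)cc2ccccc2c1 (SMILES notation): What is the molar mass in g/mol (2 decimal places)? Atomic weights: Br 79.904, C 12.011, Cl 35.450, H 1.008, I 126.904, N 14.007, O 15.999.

279.08 g/mol

First, the molecular formula is C11H6IN (counting implicit H from valence).
  C: 11 × 12.011 = 132.121
  H: 6 × 1.008 = 6.048
  I: 1 × 126.904 = 126.904
  N: 1 × 14.007 = 14.007
Sum: 11×12.011 + 6×1.008 + 1×126.904 + 1×14.007 = 279.080 → 279.08 g/mol.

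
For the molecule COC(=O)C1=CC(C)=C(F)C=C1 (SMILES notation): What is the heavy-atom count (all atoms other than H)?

Every atom symbol written in the SMILES (organic subset) is one heavy atom; implicit H are not written.
Heavy atoms by element → C:9, F:1, O:2.
Total: 12.

12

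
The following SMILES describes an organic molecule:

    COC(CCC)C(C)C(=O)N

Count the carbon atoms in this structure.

8

Count every carbon token in the SMILES (each C, including those in ring-closure positions and inside branches).
Carbon count: 8.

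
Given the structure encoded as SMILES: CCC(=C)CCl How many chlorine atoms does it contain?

1

Scan the SMILES for Cl atoms (remember two-letter symbols like Cl and Br are single atoms).
Chlorine count: 1.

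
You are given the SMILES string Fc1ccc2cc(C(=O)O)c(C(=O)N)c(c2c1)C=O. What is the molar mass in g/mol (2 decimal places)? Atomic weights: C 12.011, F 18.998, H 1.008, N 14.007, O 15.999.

261.21 g/mol

First, the molecular formula is C13H8FNO4 (counting implicit H from valence).
  C: 13 × 12.011 = 156.143
  F: 1 × 18.998 = 18.998
  H: 8 × 1.008 = 8.064
  N: 1 × 14.007 = 14.007
  O: 4 × 15.999 = 63.996
Sum: 13×12.011 + 1×18.998 + 8×1.008 + 1×14.007 + 4×15.999 = 261.208 → 261.21 g/mol.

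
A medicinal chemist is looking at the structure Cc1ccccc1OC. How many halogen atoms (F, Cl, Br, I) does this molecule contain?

0

Scan the SMILES for the halogen motif — none present.
Groups that are present: 1 ether.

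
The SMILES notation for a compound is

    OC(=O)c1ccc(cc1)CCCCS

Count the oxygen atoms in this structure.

2

Scan the SMILES for O atoms (remember two-letter symbols like Cl and Br are single atoms).
Oxygen count: 2.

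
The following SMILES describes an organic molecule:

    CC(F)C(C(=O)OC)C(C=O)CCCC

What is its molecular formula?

Walk through each heavy atom and fill implicit hydrogens from standard valence (C 4, N 3, O 2, S 2, halogen 1):
  atom 1: C, bond orders sum to 1 (valence 4) → 3 H
  atom 2: C, bond orders sum to 3 (valence 4) → 1 H
  atom 3: F (halogen, monovalent) → 0 H
  atom 4: C, bond orders sum to 3 (valence 4) → 1 H
  atom 5: C, bond orders sum to 4 (valence 4) → 0 H
  atom 6: O, bond orders sum to 2 (valence 2) → 0 H
  atom 7: O, bond orders sum to 2 (valence 2) → 0 H
  atom 8: C, bond orders sum to 1 (valence 4) → 3 H
  atom 9: C, bond orders sum to 3 (valence 4) → 1 H
  atom 10: C, bond orders sum to 3 (valence 4) → 1 H
  atom 11: O, bond orders sum to 2 (valence 2) → 0 H
  atom 12: C, bond orders sum to 2 (valence 4) → 2 H
  atom 13: C, bond orders sum to 2 (valence 4) → 2 H
  atom 14: C, bond orders sum to 2 (valence 4) → 2 H
  atom 15: C, bond orders sum to 1 (valence 4) → 3 H
Totals → C:11, H:19, F:1, O:3.

C11H19FO3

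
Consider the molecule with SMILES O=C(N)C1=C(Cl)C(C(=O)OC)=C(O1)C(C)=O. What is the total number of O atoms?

Scan the SMILES for O atoms (remember two-letter symbols like Cl and Br are single atoms).
Oxygen count: 5.

5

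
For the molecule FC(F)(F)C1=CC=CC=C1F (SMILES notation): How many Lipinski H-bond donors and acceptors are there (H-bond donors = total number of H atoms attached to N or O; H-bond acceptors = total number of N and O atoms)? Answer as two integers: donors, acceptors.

Donors: find every N or O and count the H atoms it carries.
  (no N or O atoms present)
Lipinski HBD = 0.
Acceptors: N atoms = 0, O atoms = 0 → HBA = 0.

0, 0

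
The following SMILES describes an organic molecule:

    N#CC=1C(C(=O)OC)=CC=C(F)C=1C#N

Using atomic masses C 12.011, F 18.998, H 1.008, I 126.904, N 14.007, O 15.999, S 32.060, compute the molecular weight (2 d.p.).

First, the molecular formula is C10H5FN2O2 (counting implicit H from valence).
  C: 10 × 12.011 = 120.110
  F: 1 × 18.998 = 18.998
  H: 5 × 1.008 = 5.040
  N: 2 × 14.007 = 28.014
  O: 2 × 15.999 = 31.998
Sum: 10×12.011 + 1×18.998 + 5×1.008 + 2×14.007 + 2×15.999 = 204.160 → 204.16 g/mol.

204.16 g/mol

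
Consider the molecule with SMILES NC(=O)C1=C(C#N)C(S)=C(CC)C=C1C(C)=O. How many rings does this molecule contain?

In SMILES, each pair of matching ring-closure digits denotes one ring-closing bond; the number of such bonds equals the number of independent rings.
Ring-closure bonds here: 1.

1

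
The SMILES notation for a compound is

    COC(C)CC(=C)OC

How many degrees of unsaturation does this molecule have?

Degree of unsaturation = (number of rings) + (number of π bonds).
Ring closures in the SMILES: 0.
π bonds: 1 double bond (each 1 DoU) → 1 DoU from unsaturation.
Total DoU = 0 + 1 = 1.

1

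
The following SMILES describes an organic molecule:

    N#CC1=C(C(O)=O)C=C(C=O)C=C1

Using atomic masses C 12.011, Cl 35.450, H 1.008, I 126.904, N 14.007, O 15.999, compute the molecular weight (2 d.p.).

First, the molecular formula is C9H5NO3 (counting implicit H from valence).
  C: 9 × 12.011 = 108.099
  H: 5 × 1.008 = 5.040
  N: 1 × 14.007 = 14.007
  O: 3 × 15.999 = 47.997
Sum: 9×12.011 + 5×1.008 + 1×14.007 + 3×15.999 = 175.143 → 175.14 g/mol.

175.14 g/mol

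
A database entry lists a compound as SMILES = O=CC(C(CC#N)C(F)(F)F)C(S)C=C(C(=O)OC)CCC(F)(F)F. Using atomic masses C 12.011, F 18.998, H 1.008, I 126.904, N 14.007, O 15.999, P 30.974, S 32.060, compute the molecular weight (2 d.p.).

391.33 g/mol

First, the molecular formula is C14H15F6NO3S (counting implicit H from valence).
  C: 14 × 12.011 = 168.154
  F: 6 × 18.998 = 113.988
  H: 15 × 1.008 = 15.120
  N: 1 × 14.007 = 14.007
  O: 3 × 15.999 = 47.997
  S: 1 × 32.060 = 32.060
Sum: 14×12.011 + 6×18.998 + 15×1.008 + 1×14.007 + 3×15.999 + 1×32.060 = 391.326 → 391.33 g/mol.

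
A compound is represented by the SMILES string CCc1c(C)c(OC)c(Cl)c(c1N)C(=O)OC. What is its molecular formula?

Walk through each heavy atom and fill implicit hydrogens from standard valence (C 4, N 3, O 2, S 2, halogen 1); for lowercase aromatic atoms, an aromatic c carries 1 H when it has two neighbours and 0 H with three, and aromatic n carries 0 H:
  atom 1: C, bond orders sum to 1 (valence 4) → 3 H
  atom 2: C, bond orders sum to 2 (valence 4) → 2 H
  atom 3: aromatic c, 3 neighbours → 0 H
  atom 4: aromatic c, 3 neighbours → 0 H
  atom 5: C, bond orders sum to 1 (valence 4) → 3 H
  atom 6: aromatic c, 3 neighbours → 0 H
  atom 7: O, bond orders sum to 2 (valence 2) → 0 H
  atom 8: C, bond orders sum to 1 (valence 4) → 3 H
  atom 9: aromatic c, 3 neighbours → 0 H
  atom 10: Cl (halogen, monovalent) → 0 H
  atom 11: aromatic c, 3 neighbours → 0 H
  atom 12: aromatic c, 3 neighbours → 0 H
  atom 13: N, bond orders sum to 1 (valence 3) → 2 H
  atom 14: C, bond orders sum to 4 (valence 4) → 0 H
  atom 15: O, bond orders sum to 2 (valence 2) → 0 H
  atom 16: O, bond orders sum to 2 (valence 2) → 0 H
  atom 17: C, bond orders sum to 1 (valence 4) → 3 H
Totals → C:12, H:16, Cl:1, N:1, O:3.
In Hill order: C12H16ClNO3.

C12H16ClNO3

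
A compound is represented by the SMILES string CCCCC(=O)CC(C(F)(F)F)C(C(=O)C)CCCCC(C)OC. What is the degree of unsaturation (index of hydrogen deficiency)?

Degree of unsaturation = (number of rings) + (number of π bonds).
Ring closures in the SMILES: 0.
π bonds: 2 double bonds (each 1 DoU) → 2 DoU from unsaturation.
Total DoU = 0 + 2 = 2.

2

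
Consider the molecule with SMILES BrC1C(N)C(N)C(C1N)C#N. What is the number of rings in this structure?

In SMILES, each pair of matching ring-closure digits denotes one ring-closing bond; the number of such bonds equals the number of independent rings.
Ring-closure bonds here: 1.

1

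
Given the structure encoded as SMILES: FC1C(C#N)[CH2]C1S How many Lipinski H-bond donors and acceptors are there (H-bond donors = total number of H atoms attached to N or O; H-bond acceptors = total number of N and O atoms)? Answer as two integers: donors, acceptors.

0, 1

Donors: find every N or O and count the H atoms it carries.
  atom 5 (N): bond orders sum to 3 → 0 H
Lipinski HBD = 0.
Acceptors: N atoms = 1, O atoms = 0 → HBA = 1.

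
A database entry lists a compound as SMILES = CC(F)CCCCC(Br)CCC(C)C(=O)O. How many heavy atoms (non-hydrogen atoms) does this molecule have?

16

Every atom symbol written in the SMILES (organic subset) is one heavy atom; implicit H are not written.
Heavy atoms by element → Br:1, C:12, F:1, O:2.
Total: 16.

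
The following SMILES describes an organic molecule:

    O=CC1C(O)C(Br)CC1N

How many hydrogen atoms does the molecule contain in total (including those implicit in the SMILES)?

Walk through each heavy atom and fill implicit hydrogens from standard valence (C 4, N 3, O 2, S 2, halogen 1):
  atom 1: O, bond orders sum to 2 (valence 2) → 0 H
  atom 2: C, bond orders sum to 3 (valence 4) → 1 H
  atom 3: C, bond orders sum to 3 (valence 4) → 1 H
  atom 4: C, bond orders sum to 3 (valence 4) → 1 H
  atom 5: O, bond orders sum to 1 (valence 2) → 1 H
  atom 6: C, bond orders sum to 3 (valence 4) → 1 H
  atom 7: Br (halogen, monovalent) → 0 H
  atom 8: C, bond orders sum to 2 (valence 4) → 2 H
  atom 9: C, bond orders sum to 3 (valence 4) → 1 H
  atom 10: N, bond orders sum to 1 (valence 3) → 2 H
Total hydrogens: 10.

10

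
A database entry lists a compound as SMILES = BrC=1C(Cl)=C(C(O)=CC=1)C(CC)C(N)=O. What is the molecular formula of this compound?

C10H11BrClNO2

Walk through each heavy atom and fill implicit hydrogens from standard valence (C 4, N 3, O 2, S 2, halogen 1):
  atom 1: Br (halogen, monovalent) → 0 H
  atom 2: C, bond orders sum to 4 (valence 4) → 0 H
  atom 3: C, bond orders sum to 4 (valence 4) → 0 H
  atom 4: Cl (halogen, monovalent) → 0 H
  atom 5: C, bond orders sum to 4 (valence 4) → 0 H
  atom 6: C, bond orders sum to 4 (valence 4) → 0 H
  atom 7: O, bond orders sum to 1 (valence 2) → 1 H
  atom 8: C, bond orders sum to 3 (valence 4) → 1 H
  atom 9: C, bond orders sum to 3 (valence 4) → 1 H
  atom 10: C, bond orders sum to 3 (valence 4) → 1 H
  atom 11: C, bond orders sum to 2 (valence 4) → 2 H
  atom 12: C, bond orders sum to 1 (valence 4) → 3 H
  atom 13: C, bond orders sum to 4 (valence 4) → 0 H
  atom 14: N, bond orders sum to 1 (valence 3) → 2 H
  atom 15: O, bond orders sum to 2 (valence 2) → 0 H
Totals → C:10, H:11, Br:1, Cl:1, N:1, O:2.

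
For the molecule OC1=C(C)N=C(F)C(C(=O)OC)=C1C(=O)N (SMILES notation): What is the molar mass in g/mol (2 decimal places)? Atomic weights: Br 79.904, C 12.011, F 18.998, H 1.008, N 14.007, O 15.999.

228.18 g/mol

First, the molecular formula is C9H9FN2O4 (counting implicit H from valence).
  C: 9 × 12.011 = 108.099
  F: 1 × 18.998 = 18.998
  H: 9 × 1.008 = 9.072
  N: 2 × 14.007 = 28.014
  O: 4 × 15.999 = 63.996
Sum: 9×12.011 + 1×18.998 + 9×1.008 + 2×14.007 + 4×15.999 = 228.179 → 228.18 g/mol.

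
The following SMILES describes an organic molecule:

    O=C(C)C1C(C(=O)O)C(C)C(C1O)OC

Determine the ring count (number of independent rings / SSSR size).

1

In SMILES, each pair of matching ring-closure digits denotes one ring-closing bond; the number of such bonds equals the number of independent rings.
Ring-closure bonds here: 1.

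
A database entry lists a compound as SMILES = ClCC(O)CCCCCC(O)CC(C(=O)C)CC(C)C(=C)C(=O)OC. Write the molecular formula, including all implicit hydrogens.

Walk through each heavy atom and fill implicit hydrogens from standard valence (C 4, N 3, O 2, S 2, halogen 1):
  atom 1: Cl (halogen, monovalent) → 0 H
  atom 2: C, bond orders sum to 2 (valence 4) → 2 H
  atom 3: C, bond orders sum to 3 (valence 4) → 1 H
  atom 4: O, bond orders sum to 1 (valence 2) → 1 H
  atom 5: C, bond orders sum to 2 (valence 4) → 2 H
  atom 6: C, bond orders sum to 2 (valence 4) → 2 H
  atom 7: C, bond orders sum to 2 (valence 4) → 2 H
  atom 8: C, bond orders sum to 2 (valence 4) → 2 H
  atom 9: C, bond orders sum to 2 (valence 4) → 2 H
  atom 10: C, bond orders sum to 3 (valence 4) → 1 H
  atom 11: O, bond orders sum to 1 (valence 2) → 1 H
  atom 12: C, bond orders sum to 2 (valence 4) → 2 H
  atom 13: C, bond orders sum to 3 (valence 4) → 1 H
  atom 14: C, bond orders sum to 4 (valence 4) → 0 H
  atom 15: O, bond orders sum to 2 (valence 2) → 0 H
  atom 16: C, bond orders sum to 1 (valence 4) → 3 H
  atom 17: C, bond orders sum to 2 (valence 4) → 2 H
  atom 18: C, bond orders sum to 3 (valence 4) → 1 H
  atom 19: C, bond orders sum to 1 (valence 4) → 3 H
  atom 20: C, bond orders sum to 4 (valence 4) → 0 H
  atom 21: C, bond orders sum to 2 (valence 4) → 2 H
  atom 22: C, bond orders sum to 4 (valence 4) → 0 H
  atom 23: O, bond orders sum to 2 (valence 2) → 0 H
  atom 24: O, bond orders sum to 2 (valence 2) → 0 H
  atom 25: C, bond orders sum to 1 (valence 4) → 3 H
Totals → C:19, H:33, Cl:1, O:5.
In Hill order: C19H33ClO5.

C19H33ClO5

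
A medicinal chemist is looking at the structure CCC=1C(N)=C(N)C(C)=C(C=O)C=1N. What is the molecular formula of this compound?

Walk through each heavy atom and fill implicit hydrogens from standard valence (C 4, N 3, O 2, S 2, halogen 1):
  atom 1: C, bond orders sum to 1 (valence 4) → 3 H
  atom 2: C, bond orders sum to 2 (valence 4) → 2 H
  atom 3: C, bond orders sum to 4 (valence 4) → 0 H
  atom 4: C, bond orders sum to 4 (valence 4) → 0 H
  atom 5: N, bond orders sum to 1 (valence 3) → 2 H
  atom 6: C, bond orders sum to 4 (valence 4) → 0 H
  atom 7: N, bond orders sum to 1 (valence 3) → 2 H
  atom 8: C, bond orders sum to 4 (valence 4) → 0 H
  atom 9: C, bond orders sum to 1 (valence 4) → 3 H
  atom 10: C, bond orders sum to 4 (valence 4) → 0 H
  atom 11: C, bond orders sum to 3 (valence 4) → 1 H
  atom 12: O, bond orders sum to 2 (valence 2) → 0 H
  atom 13: C, bond orders sum to 4 (valence 4) → 0 H
  atom 14: N, bond orders sum to 1 (valence 3) → 2 H
Totals → C:10, H:15, N:3, O:1.

C10H15N3O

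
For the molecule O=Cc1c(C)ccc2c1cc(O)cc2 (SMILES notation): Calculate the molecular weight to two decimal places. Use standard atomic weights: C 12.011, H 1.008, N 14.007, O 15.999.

186.21 g/mol

First, the molecular formula is C12H10O2 (counting implicit H from valence).
  C: 12 × 12.011 = 144.132
  H: 10 × 1.008 = 10.080
  O: 2 × 15.999 = 31.998
Sum: 12×12.011 + 10×1.008 + 2×15.999 = 186.210 → 186.21 g/mol.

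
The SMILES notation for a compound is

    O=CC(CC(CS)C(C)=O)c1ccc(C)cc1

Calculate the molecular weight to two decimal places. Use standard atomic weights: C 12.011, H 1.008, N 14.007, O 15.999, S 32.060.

250.36 g/mol

First, the molecular formula is C14H18O2S (counting implicit H from valence).
  C: 14 × 12.011 = 168.154
  H: 18 × 1.008 = 18.144
  O: 2 × 15.999 = 31.998
  S: 1 × 32.060 = 32.060
Sum: 14×12.011 + 18×1.008 + 2×15.999 + 1×32.060 = 250.356 → 250.36 g/mol.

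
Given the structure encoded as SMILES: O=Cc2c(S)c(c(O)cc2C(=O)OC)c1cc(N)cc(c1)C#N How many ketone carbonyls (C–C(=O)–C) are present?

Scan the SMILES for the ketone motif — none present.
Groups that are present: 1 aldehyde, 1 ester, 1 hydroxyl, 1 nitrile, 1 primary amine, 1 thiol.

0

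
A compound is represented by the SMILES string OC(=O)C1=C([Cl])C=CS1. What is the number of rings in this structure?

1

In SMILES, each pair of matching ring-closure digits denotes one ring-closing bond; the number of such bonds equals the number of independent rings.
Ring-closure bonds here: 1.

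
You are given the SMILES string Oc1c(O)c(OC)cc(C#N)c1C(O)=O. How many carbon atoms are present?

9

Count every carbon token in the SMILES (each C, including those in ring-closure positions and inside branches).
Carbon count: 9.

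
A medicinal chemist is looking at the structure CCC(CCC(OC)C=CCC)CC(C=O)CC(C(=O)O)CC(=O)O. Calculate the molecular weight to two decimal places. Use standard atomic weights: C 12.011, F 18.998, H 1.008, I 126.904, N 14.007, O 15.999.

356.46 g/mol

First, the molecular formula is C19H32O6 (counting implicit H from valence).
  C: 19 × 12.011 = 228.209
  H: 32 × 1.008 = 32.256
  O: 6 × 15.999 = 95.994
Sum: 19×12.011 + 32×1.008 + 6×15.999 = 356.459 → 356.46 g/mol.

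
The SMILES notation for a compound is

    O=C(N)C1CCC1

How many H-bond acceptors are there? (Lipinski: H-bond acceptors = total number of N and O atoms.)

2

N atoms: 1; O atoms: 1.
Lipinski HBA = 1 + 1 = 2.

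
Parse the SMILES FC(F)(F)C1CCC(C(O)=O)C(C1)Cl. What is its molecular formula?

Walk through each heavy atom and fill implicit hydrogens from standard valence (C 4, N 3, O 2, S 2, halogen 1):
  atom 1: F (halogen, monovalent) → 0 H
  atom 2: C, bond orders sum to 4 (valence 4) → 0 H
  atom 3: F (halogen, monovalent) → 0 H
  atom 4: F (halogen, monovalent) → 0 H
  atom 5: C, bond orders sum to 3 (valence 4) → 1 H
  atom 6: C, bond orders sum to 2 (valence 4) → 2 H
  atom 7: C, bond orders sum to 2 (valence 4) → 2 H
  atom 8: C, bond orders sum to 3 (valence 4) → 1 H
  atom 9: C, bond orders sum to 4 (valence 4) → 0 H
  atom 10: O, bond orders sum to 1 (valence 2) → 1 H
  atom 11: O, bond orders sum to 2 (valence 2) → 0 H
  atom 12: C, bond orders sum to 3 (valence 4) → 1 H
  atom 13: C, bond orders sum to 2 (valence 4) → 2 H
  atom 14: Cl (halogen, monovalent) → 0 H
Totals → C:8, H:10, Cl:1, F:3, O:2.

C8H10ClF3O2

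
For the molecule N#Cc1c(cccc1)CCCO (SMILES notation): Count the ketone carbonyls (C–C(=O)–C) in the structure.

Scan the SMILES for the ketone motif — none present.
Groups that are present: 1 hydroxyl, 1 nitrile.

0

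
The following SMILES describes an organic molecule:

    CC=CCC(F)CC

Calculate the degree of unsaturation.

1

Degree of unsaturation = (number of rings) + (number of π bonds).
Ring closures in the SMILES: 0.
π bonds: 1 double bond (each 1 DoU) → 1 DoU from unsaturation.
Total DoU = 0 + 1 = 1.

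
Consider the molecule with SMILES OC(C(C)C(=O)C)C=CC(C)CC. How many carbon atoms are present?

Count every carbon token in the SMILES (each C, including those in ring-closure positions and inside branches).
Carbon count: 11.

11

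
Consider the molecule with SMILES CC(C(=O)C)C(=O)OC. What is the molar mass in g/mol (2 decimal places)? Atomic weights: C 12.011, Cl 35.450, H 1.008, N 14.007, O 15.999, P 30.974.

130.14 g/mol

First, the molecular formula is C6H10O3 (counting implicit H from valence).
  C: 6 × 12.011 = 72.066
  H: 10 × 1.008 = 10.080
  O: 3 × 15.999 = 47.997
Sum: 6×12.011 + 10×1.008 + 3×15.999 = 130.143 → 130.14 g/mol.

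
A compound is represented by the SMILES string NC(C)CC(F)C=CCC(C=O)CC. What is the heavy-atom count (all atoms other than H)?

14

Every atom symbol written in the SMILES (organic subset) is one heavy atom; implicit H are not written.
Heavy atoms by element → C:11, F:1, N:1, O:1.
Total: 14.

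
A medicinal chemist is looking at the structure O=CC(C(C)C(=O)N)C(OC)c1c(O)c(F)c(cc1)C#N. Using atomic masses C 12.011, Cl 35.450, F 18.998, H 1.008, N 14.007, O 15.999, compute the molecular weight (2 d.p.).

294.28 g/mol

First, the molecular formula is C14H15FN2O4 (counting implicit H from valence).
  C: 14 × 12.011 = 168.154
  F: 1 × 18.998 = 18.998
  H: 15 × 1.008 = 15.120
  N: 2 × 14.007 = 28.014
  O: 4 × 15.999 = 63.996
Sum: 14×12.011 + 1×18.998 + 15×1.008 + 2×14.007 + 4×15.999 = 294.282 → 294.28 g/mol.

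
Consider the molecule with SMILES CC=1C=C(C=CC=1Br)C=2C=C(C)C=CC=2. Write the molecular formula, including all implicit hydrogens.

C14H13Br

Walk through each heavy atom and fill implicit hydrogens from standard valence (C 4, N 3, O 2, S 2, halogen 1):
  atom 1: C, bond orders sum to 1 (valence 4) → 3 H
  atom 2: C, bond orders sum to 4 (valence 4) → 0 H
  atom 3: C, bond orders sum to 3 (valence 4) → 1 H
  atom 4: C, bond orders sum to 4 (valence 4) → 0 H
  atom 5: C, bond orders sum to 3 (valence 4) → 1 H
  atom 6: C, bond orders sum to 3 (valence 4) → 1 H
  atom 7: C, bond orders sum to 4 (valence 4) → 0 H
  atom 8: Br (halogen, monovalent) → 0 H
  atom 9: C, bond orders sum to 4 (valence 4) → 0 H
  atom 10: C, bond orders sum to 3 (valence 4) → 1 H
  atom 11: C, bond orders sum to 4 (valence 4) → 0 H
  atom 12: C, bond orders sum to 1 (valence 4) → 3 H
  atom 13: C, bond orders sum to 3 (valence 4) → 1 H
  atom 14: C, bond orders sum to 3 (valence 4) → 1 H
  atom 15: C, bond orders sum to 3 (valence 4) → 1 H
Totals → C:14, H:13, Br:1.
In Hill order: C14H13Br.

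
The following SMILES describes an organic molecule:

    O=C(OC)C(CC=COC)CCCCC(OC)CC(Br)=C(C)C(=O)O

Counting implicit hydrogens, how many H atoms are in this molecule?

29

Walk through each heavy atom and fill implicit hydrogens from standard valence (C 4, N 3, O 2, S 2, halogen 1):
  atom 1: O, bond orders sum to 2 (valence 2) → 0 H
  atom 2: C, bond orders sum to 4 (valence 4) → 0 H
  atom 3: O, bond orders sum to 2 (valence 2) → 0 H
  atom 4: C, bond orders sum to 1 (valence 4) → 3 H
  atom 5: C, bond orders sum to 3 (valence 4) → 1 H
  atom 6: C, bond orders sum to 2 (valence 4) → 2 H
  atom 7: C, bond orders sum to 3 (valence 4) → 1 H
  atom 8: C, bond orders sum to 3 (valence 4) → 1 H
  atom 9: O, bond orders sum to 2 (valence 2) → 0 H
  atom 10: C, bond orders sum to 1 (valence 4) → 3 H
  atom 11: C, bond orders sum to 2 (valence 4) → 2 H
  atom 12: C, bond orders sum to 2 (valence 4) → 2 H
  atom 13: C, bond orders sum to 2 (valence 4) → 2 H
  atom 14: C, bond orders sum to 2 (valence 4) → 2 H
  atom 15: C, bond orders sum to 3 (valence 4) → 1 H
  atom 16: O, bond orders sum to 2 (valence 2) → 0 H
  atom 17: C, bond orders sum to 1 (valence 4) → 3 H
  atom 18: C, bond orders sum to 2 (valence 4) → 2 H
  atom 19: C, bond orders sum to 4 (valence 4) → 0 H
  atom 20: Br (halogen, monovalent) → 0 H
  atom 21: C, bond orders sum to 4 (valence 4) → 0 H
  atom 22: C, bond orders sum to 1 (valence 4) → 3 H
  atom 23: C, bond orders sum to 4 (valence 4) → 0 H
  atom 24: O, bond orders sum to 2 (valence 2) → 0 H
  atom 25: O, bond orders sum to 1 (valence 2) → 1 H
Total hydrogens: 29.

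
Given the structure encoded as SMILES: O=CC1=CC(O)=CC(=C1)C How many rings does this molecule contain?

1

In SMILES, each pair of matching ring-closure digits denotes one ring-closing bond; the number of such bonds equals the number of independent rings.
Ring-closure bonds here: 1.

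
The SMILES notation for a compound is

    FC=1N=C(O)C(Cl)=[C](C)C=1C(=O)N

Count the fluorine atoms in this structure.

1

Scan the SMILES for F atoms (remember two-letter symbols like Cl and Br are single atoms).
Fluorine count: 1.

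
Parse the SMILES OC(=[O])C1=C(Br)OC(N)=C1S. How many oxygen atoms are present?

3

Scan the SMILES for O atoms (remember two-letter symbols like Cl and Br are single atoms).
Oxygen count: 3.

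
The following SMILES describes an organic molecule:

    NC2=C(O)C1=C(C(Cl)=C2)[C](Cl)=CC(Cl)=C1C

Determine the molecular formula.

Walk through each heavy atom and fill implicit hydrogens from standard valence (C 4, N 3, O 2, S 2, halogen 1):
  atom 1: N, bond orders sum to 1 (valence 3) → 2 H
  atom 2: C, bond orders sum to 4 (valence 4) → 0 H
  atom 3: C, bond orders sum to 4 (valence 4) → 0 H
  atom 4: O, bond orders sum to 1 (valence 2) → 1 H
  atom 5: C, bond orders sum to 4 (valence 4) → 0 H
  atom 6: C, bond orders sum to 4 (valence 4) → 0 H
  atom 7: C, bond orders sum to 4 (valence 4) → 0 H
  atom 8: Cl (halogen, monovalent) → 0 H
  atom 9: C, bond orders sum to 3 (valence 4) → 1 H
  atom 10: C with explicit H count 0
  atom 11: Cl (halogen, monovalent) → 0 H
  atom 12: C, bond orders sum to 3 (valence 4) → 1 H
  atom 13: C, bond orders sum to 4 (valence 4) → 0 H
  atom 14: Cl (halogen, monovalent) → 0 H
  atom 15: C, bond orders sum to 4 (valence 4) → 0 H
  atom 16: C, bond orders sum to 1 (valence 4) → 3 H
Totals → C:11, H:8, Cl:3, N:1, O:1.
In Hill order: C11H8Cl3NO.

C11H8Cl3NO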